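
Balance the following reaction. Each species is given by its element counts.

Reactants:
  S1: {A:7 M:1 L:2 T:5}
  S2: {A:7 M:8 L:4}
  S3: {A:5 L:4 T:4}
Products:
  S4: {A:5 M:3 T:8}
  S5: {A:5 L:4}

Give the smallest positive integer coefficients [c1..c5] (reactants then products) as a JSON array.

A: 4·7+1·7+3·5 = 50 | 4·5+6·5 = 50
M: 4·1+1·8+3·0 = 12 | 4·3+6·0 = 12
L: 4·2+1·4+3·4 = 24 | 4·0+6·4 = 24
T: 4·5+1·0+3·4 = 32 | 4·8+6·0 = 32
gcd(4,1,3,4,6) = 1

Coefficients: [4, 1, 3, 4, 6]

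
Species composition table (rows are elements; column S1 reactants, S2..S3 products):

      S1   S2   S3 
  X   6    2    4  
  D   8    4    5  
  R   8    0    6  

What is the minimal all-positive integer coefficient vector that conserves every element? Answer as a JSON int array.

X: 3·6 = 18 | 1·2+4·4 = 18
D: 3·8 = 24 | 1·4+4·5 = 24
R: 3·8 = 24 | 1·0+4·6 = 24
gcd(3,1,4) = 1

Coefficients: [3, 1, 4]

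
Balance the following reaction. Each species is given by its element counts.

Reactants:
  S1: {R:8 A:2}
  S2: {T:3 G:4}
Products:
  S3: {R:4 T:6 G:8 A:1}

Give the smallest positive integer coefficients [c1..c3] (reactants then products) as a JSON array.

Coefficients: [1, 4, 2]

R: 1·8+4·0 = 8 | 2·4 = 8
T: 1·0+4·3 = 12 | 2·6 = 12
G: 1·0+4·4 = 16 | 2·8 = 16
A: 1·2+4·0 = 2 | 2·1 = 2
gcd(1,4,2) = 1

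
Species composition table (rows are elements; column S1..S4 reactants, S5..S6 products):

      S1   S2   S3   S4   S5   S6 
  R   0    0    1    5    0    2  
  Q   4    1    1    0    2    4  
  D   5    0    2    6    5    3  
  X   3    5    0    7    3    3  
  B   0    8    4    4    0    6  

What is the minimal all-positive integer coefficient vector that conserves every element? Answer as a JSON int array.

R: 6·0+1·0+3·1+1·5 = 8 | 6·0+4·2 = 8
Q: 6·4+1·1+3·1+1·0 = 28 | 6·2+4·4 = 28
D: 6·5+1·0+3·2+1·6 = 42 | 6·5+4·3 = 42
X: 6·3+1·5+3·0+1·7 = 30 | 6·3+4·3 = 30
B: 6·0+1·8+3·4+1·4 = 24 | 6·0+4·6 = 24
gcd(6,1,3,1,6,4) = 1

Coefficients: [6, 1, 3, 1, 6, 4]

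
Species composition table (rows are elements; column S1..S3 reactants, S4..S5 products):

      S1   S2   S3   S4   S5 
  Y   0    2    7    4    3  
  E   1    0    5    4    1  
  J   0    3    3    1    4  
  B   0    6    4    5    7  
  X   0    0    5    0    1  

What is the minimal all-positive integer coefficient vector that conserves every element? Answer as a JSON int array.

Coefficients: [4, 6, 1, 1, 5]

Y: 4·0+6·2+1·7 = 19 | 1·4+5·3 = 19
E: 4·1+6·0+1·5 = 9 | 1·4+5·1 = 9
J: 4·0+6·3+1·3 = 21 | 1·1+5·4 = 21
B: 4·0+6·6+1·4 = 40 | 1·5+5·7 = 40
X: 4·0+6·0+1·5 = 5 | 1·0+5·1 = 5
gcd(4,6,1,1,5) = 1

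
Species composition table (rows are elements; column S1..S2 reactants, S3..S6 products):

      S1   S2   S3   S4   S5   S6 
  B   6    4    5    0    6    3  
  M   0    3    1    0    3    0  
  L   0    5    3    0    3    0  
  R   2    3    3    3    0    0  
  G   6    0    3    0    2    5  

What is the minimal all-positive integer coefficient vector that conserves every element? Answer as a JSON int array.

B: 3·6+3·4 = 30 | 3·5+2·0+2·6+1·3 = 30
M: 3·0+3·3 = 9 | 3·1+2·0+2·3+1·0 = 9
L: 3·0+3·5 = 15 | 3·3+2·0+2·3+1·0 = 15
R: 3·2+3·3 = 15 | 3·3+2·3+2·0+1·0 = 15
G: 3·6+3·0 = 18 | 3·3+2·0+2·2+1·5 = 18
gcd(3,3,3,2,2,1) = 1

Coefficients: [3, 3, 3, 2, 2, 1]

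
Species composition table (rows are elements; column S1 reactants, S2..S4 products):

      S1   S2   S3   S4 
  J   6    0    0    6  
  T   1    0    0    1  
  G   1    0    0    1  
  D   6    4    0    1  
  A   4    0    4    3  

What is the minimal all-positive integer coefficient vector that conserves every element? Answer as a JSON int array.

Coefficients: [4, 5, 1, 4]

J: 4·6 = 24 | 5·0+1·0+4·6 = 24
T: 4·1 = 4 | 5·0+1·0+4·1 = 4
G: 4·1 = 4 | 5·0+1·0+4·1 = 4
D: 4·6 = 24 | 5·4+1·0+4·1 = 24
A: 4·4 = 16 | 5·0+1·4+4·3 = 16
gcd(4,5,1,4) = 1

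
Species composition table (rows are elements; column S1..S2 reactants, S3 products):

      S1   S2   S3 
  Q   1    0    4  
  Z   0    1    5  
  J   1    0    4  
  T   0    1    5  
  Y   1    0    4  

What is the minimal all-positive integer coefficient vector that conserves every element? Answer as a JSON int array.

Coefficients: [4, 5, 1]

Q: 4·1+5·0 = 4 | 1·4 = 4
Z: 4·0+5·1 = 5 | 1·5 = 5
J: 4·1+5·0 = 4 | 1·4 = 4
T: 4·0+5·1 = 5 | 1·5 = 5
Y: 4·1+5·0 = 4 | 1·4 = 4
gcd(4,5,1) = 1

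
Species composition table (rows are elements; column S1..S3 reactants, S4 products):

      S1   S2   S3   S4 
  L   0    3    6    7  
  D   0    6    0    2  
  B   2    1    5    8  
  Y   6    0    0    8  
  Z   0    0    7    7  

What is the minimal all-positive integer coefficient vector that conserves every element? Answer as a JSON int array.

Coefficients: [4, 1, 3, 3]

L: 4·0+1·3+3·6 = 21 | 3·7 = 21
D: 4·0+1·6+3·0 = 6 | 3·2 = 6
B: 4·2+1·1+3·5 = 24 | 3·8 = 24
Y: 4·6+1·0+3·0 = 24 | 3·8 = 24
Z: 4·0+1·0+3·7 = 21 | 3·7 = 21
gcd(4,1,3,3) = 1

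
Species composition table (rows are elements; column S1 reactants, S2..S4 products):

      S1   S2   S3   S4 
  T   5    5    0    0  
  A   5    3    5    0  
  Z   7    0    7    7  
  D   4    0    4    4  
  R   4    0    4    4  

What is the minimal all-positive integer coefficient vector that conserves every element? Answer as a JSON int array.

T: 5·5 = 25 | 5·5+2·0+3·0 = 25
A: 5·5 = 25 | 5·3+2·5+3·0 = 25
Z: 5·7 = 35 | 5·0+2·7+3·7 = 35
D: 5·4 = 20 | 5·0+2·4+3·4 = 20
R: 5·4 = 20 | 5·0+2·4+3·4 = 20
gcd(5,5,2,3) = 1

Coefficients: [5, 5, 2, 3]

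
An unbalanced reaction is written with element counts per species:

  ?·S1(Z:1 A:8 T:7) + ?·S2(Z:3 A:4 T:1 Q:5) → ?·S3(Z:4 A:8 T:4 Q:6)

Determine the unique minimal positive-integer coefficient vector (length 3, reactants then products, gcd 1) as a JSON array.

Coefficients: [2, 6, 5]

Z: 2·1+6·3 = 20 | 5·4 = 20
A: 2·8+6·4 = 40 | 5·8 = 40
T: 2·7+6·1 = 20 | 5·4 = 20
Q: 2·0+6·5 = 30 | 5·6 = 30
gcd(2,6,5) = 1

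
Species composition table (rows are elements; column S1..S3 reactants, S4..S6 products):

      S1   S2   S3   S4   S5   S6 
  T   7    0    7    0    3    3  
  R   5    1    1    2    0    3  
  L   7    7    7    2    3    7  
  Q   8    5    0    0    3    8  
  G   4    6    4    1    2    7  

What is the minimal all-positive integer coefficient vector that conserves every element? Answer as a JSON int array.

Coefficients: [2, 2, 1, 5, 6, 1]

T: 2·7+2·0+1·7 = 21 | 5·0+6·3+1·3 = 21
R: 2·5+2·1+1·1 = 13 | 5·2+6·0+1·3 = 13
L: 2·7+2·7+1·7 = 35 | 5·2+6·3+1·7 = 35
Q: 2·8+2·5+1·0 = 26 | 5·0+6·3+1·8 = 26
G: 2·4+2·6+1·4 = 24 | 5·1+6·2+1·7 = 24
gcd(2,2,1,5,6,1) = 1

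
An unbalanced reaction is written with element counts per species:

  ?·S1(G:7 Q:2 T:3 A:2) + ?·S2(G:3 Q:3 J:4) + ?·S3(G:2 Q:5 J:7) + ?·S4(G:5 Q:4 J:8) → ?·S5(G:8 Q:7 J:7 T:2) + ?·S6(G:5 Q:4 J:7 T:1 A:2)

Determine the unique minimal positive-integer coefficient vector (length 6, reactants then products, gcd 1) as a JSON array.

Coefficients: [5, 1, 6, 3, 5, 5]

G: 5·7+1·3+6·2+3·5 = 65 | 5·8+5·5 = 65
Q: 5·2+1·3+6·5+3·4 = 55 | 5·7+5·4 = 55
J: 5·0+1·4+6·7+3·8 = 70 | 5·7+5·7 = 70
T: 5·3+1·0+6·0+3·0 = 15 | 5·2+5·1 = 15
A: 5·2+1·0+6·0+3·0 = 10 | 5·0+5·2 = 10
gcd(5,1,6,3,5,5) = 1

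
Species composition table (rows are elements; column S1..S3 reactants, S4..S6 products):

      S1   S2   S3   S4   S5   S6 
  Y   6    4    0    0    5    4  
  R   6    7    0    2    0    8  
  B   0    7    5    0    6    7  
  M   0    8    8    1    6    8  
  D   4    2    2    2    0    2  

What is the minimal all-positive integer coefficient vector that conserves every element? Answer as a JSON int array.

Coefficients: [1, 6, 1, 4, 2, 5]

Y: 1·6+6·4+1·0 = 30 | 4·0+2·5+5·4 = 30
R: 1·6+6·7+1·0 = 48 | 4·2+2·0+5·8 = 48
B: 1·0+6·7+1·5 = 47 | 4·0+2·6+5·7 = 47
M: 1·0+6·8+1·8 = 56 | 4·1+2·6+5·8 = 56
D: 1·4+6·2+1·2 = 18 | 4·2+2·0+5·2 = 18
gcd(1,6,1,4,2,5) = 1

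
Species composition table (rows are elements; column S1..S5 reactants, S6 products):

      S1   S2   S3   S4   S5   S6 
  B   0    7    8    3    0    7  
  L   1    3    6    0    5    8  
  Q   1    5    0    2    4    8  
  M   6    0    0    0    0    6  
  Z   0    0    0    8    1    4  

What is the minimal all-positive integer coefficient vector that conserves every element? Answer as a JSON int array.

Coefficients: [5, 3, 1, 2, 4, 5]

B: 5·0+3·7+1·8+2·3+4·0 = 35 | 5·7 = 35
L: 5·1+3·3+1·6+2·0+4·5 = 40 | 5·8 = 40
Q: 5·1+3·5+1·0+2·2+4·4 = 40 | 5·8 = 40
M: 5·6+3·0+1·0+2·0+4·0 = 30 | 5·6 = 30
Z: 5·0+3·0+1·0+2·8+4·1 = 20 | 5·4 = 20
gcd(5,3,1,2,4,5) = 1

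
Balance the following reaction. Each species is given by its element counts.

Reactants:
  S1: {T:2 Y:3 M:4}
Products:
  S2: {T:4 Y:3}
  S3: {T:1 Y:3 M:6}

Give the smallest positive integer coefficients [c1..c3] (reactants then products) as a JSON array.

Coefficients: [3, 1, 2]

T: 3·2 = 6 | 1·4+2·1 = 6
Y: 3·3 = 9 | 1·3+2·3 = 9
M: 3·4 = 12 | 1·0+2·6 = 12
gcd(3,1,2) = 1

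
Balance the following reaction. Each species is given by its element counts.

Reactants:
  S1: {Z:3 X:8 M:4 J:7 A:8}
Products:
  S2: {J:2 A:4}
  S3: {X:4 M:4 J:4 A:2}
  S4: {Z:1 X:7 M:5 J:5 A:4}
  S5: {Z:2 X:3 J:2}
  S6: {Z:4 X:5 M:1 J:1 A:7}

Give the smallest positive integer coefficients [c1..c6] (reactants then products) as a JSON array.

Coefficients: [6, 5, 3, 2, 4, 2]

Z: 6·3 = 18 | 5·0+3·0+2·1+4·2+2·4 = 18
X: 6·8 = 48 | 5·0+3·4+2·7+4·3+2·5 = 48
M: 6·4 = 24 | 5·0+3·4+2·5+4·0+2·1 = 24
J: 6·7 = 42 | 5·2+3·4+2·5+4·2+2·1 = 42
A: 6·8 = 48 | 5·4+3·2+2·4+4·0+2·7 = 48
gcd(6,5,3,2,4,2) = 1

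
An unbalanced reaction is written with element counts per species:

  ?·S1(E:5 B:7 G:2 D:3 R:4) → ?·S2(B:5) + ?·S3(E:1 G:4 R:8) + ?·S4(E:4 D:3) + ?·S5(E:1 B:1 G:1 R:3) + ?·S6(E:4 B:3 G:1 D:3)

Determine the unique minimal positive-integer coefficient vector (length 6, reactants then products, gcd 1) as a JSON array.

E: 5·5 = 25 | 5·0+1·1+3·4+4·1+2·4 = 25
B: 5·7 = 35 | 5·5+1·0+3·0+4·1+2·3 = 35
G: 5·2 = 10 | 5·0+1·4+3·0+4·1+2·1 = 10
D: 5·3 = 15 | 5·0+1·0+3·3+4·0+2·3 = 15
R: 5·4 = 20 | 5·0+1·8+3·0+4·3+2·0 = 20
gcd(5,5,1,3,4,2) = 1

Coefficients: [5, 5, 1, 3, 4, 2]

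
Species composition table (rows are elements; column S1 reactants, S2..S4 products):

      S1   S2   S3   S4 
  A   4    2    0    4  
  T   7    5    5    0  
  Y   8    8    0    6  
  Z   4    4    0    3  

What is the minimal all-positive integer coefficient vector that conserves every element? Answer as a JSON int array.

Coefficients: [5, 2, 5, 4]

A: 5·4 = 20 | 2·2+5·0+4·4 = 20
T: 5·7 = 35 | 2·5+5·5+4·0 = 35
Y: 5·8 = 40 | 2·8+5·0+4·6 = 40
Z: 5·4 = 20 | 2·4+5·0+4·3 = 20
gcd(5,2,5,4) = 1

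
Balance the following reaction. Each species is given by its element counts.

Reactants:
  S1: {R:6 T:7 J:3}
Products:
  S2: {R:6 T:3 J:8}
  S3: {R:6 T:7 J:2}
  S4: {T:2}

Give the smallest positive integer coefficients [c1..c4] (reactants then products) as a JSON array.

R: 6·6 = 36 | 1·6+5·6+2·0 = 36
T: 6·7 = 42 | 1·3+5·7+2·2 = 42
J: 6·3 = 18 | 1·8+5·2+2·0 = 18
gcd(6,1,5,2) = 1

Coefficients: [6, 1, 5, 2]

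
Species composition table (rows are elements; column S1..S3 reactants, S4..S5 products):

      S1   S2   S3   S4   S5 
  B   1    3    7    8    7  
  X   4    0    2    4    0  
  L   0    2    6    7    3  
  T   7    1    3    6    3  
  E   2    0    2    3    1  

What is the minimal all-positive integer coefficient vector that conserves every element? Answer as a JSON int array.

B: 2·1+1·3+6·7 = 47 | 5·8+1·7 = 47
X: 2·4+1·0+6·2 = 20 | 5·4+1·0 = 20
L: 2·0+1·2+6·6 = 38 | 5·7+1·3 = 38
T: 2·7+1·1+6·3 = 33 | 5·6+1·3 = 33
E: 2·2+1·0+6·2 = 16 | 5·3+1·1 = 16
gcd(2,1,6,5,1) = 1

Coefficients: [2, 1, 6, 5, 1]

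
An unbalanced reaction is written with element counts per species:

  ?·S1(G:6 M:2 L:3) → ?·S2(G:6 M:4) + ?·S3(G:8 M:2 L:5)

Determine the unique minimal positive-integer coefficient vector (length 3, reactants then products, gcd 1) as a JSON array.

Coefficients: [5, 1, 3]

G: 5·6 = 30 | 1·6+3·8 = 30
M: 5·2 = 10 | 1·4+3·2 = 10
L: 5·3 = 15 | 1·0+3·5 = 15
gcd(5,1,3) = 1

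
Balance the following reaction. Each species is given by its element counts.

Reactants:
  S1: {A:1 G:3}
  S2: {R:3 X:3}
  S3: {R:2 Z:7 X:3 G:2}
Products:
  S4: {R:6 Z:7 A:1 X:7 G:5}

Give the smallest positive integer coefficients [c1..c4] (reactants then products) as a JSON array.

Coefficients: [3, 4, 3, 3]

R: 3·0+4·3+3·2 = 18 | 3·6 = 18
Z: 3·0+4·0+3·7 = 21 | 3·7 = 21
A: 3·1+4·0+3·0 = 3 | 3·1 = 3
X: 3·0+4·3+3·3 = 21 | 3·7 = 21
G: 3·3+4·0+3·2 = 15 | 3·5 = 15
gcd(3,4,3,3) = 1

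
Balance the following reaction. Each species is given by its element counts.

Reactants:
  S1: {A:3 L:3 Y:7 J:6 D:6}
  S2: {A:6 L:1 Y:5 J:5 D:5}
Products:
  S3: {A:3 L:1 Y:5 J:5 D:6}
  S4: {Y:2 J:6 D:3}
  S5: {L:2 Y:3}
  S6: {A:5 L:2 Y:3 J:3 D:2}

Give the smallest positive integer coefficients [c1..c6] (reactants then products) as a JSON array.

A: 5·3+3·6 = 33 | 6·3+1·0+3·0+3·5 = 33
L: 5·3+3·1 = 18 | 6·1+1·0+3·2+3·2 = 18
Y: 5·7+3·5 = 50 | 6·5+1·2+3·3+3·3 = 50
J: 5·6+3·5 = 45 | 6·5+1·6+3·0+3·3 = 45
D: 5·6+3·5 = 45 | 6·6+1·3+3·0+3·2 = 45
gcd(5,3,6,1,3,3) = 1

Coefficients: [5, 3, 6, 1, 3, 3]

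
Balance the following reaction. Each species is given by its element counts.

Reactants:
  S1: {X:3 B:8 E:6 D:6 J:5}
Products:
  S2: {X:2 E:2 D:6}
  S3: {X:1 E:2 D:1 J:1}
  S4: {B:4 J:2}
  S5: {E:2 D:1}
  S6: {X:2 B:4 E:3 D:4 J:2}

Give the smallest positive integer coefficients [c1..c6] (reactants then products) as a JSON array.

Coefficients: [5, 1, 5, 6, 3, 4]

X: 5·3 = 15 | 1·2+5·1+6·0+3·0+4·2 = 15
B: 5·8 = 40 | 1·0+5·0+6·4+3·0+4·4 = 40
E: 5·6 = 30 | 1·2+5·2+6·0+3·2+4·3 = 30
D: 5·6 = 30 | 1·6+5·1+6·0+3·1+4·4 = 30
J: 5·5 = 25 | 1·0+5·1+6·2+3·0+4·2 = 25
gcd(5,1,5,6,3,4) = 1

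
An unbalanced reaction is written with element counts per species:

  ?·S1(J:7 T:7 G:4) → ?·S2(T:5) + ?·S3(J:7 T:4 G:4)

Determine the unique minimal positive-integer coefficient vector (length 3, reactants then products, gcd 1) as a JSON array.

Coefficients: [5, 3, 5]

J: 5·7 = 35 | 3·0+5·7 = 35
T: 5·7 = 35 | 3·5+5·4 = 35
G: 5·4 = 20 | 3·0+5·4 = 20
gcd(5,3,5) = 1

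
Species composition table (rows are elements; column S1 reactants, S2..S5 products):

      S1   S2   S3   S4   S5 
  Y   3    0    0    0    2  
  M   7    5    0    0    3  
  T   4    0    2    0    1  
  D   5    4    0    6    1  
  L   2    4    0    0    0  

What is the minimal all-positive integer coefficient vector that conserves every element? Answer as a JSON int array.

Y: 4·3 = 12 | 2·0+5·0+1·0+6·2 = 12
M: 4·7 = 28 | 2·5+5·0+1·0+6·3 = 28
T: 4·4 = 16 | 2·0+5·2+1·0+6·1 = 16
D: 4·5 = 20 | 2·4+5·0+1·6+6·1 = 20
L: 4·2 = 8 | 2·4+5·0+1·0+6·0 = 8
gcd(4,2,5,1,6) = 1

Coefficients: [4, 2, 5, 1, 6]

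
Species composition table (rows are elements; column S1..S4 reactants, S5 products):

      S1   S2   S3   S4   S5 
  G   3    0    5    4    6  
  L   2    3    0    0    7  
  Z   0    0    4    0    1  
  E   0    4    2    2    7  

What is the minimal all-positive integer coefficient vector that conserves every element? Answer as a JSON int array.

G: 5·3+6·0+1·5+1·4 = 24 | 4·6 = 24
L: 5·2+6·3+1·0+1·0 = 28 | 4·7 = 28
Z: 5·0+6·0+1·4+1·0 = 4 | 4·1 = 4
E: 5·0+6·4+1·2+1·2 = 28 | 4·7 = 28
gcd(5,6,1,1,4) = 1

Coefficients: [5, 6, 1, 1, 4]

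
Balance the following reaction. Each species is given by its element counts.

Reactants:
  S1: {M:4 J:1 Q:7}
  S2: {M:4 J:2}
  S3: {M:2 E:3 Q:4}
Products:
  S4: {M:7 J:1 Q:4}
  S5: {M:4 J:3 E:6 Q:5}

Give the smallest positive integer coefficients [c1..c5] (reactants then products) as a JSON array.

Coefficients: [1, 6, 6, 4, 3]

M: 1·4+6·4+6·2 = 40 | 4·7+3·4 = 40
J: 1·1+6·2+6·0 = 13 | 4·1+3·3 = 13
E: 1·0+6·0+6·3 = 18 | 4·0+3·6 = 18
Q: 1·7+6·0+6·4 = 31 | 4·4+3·5 = 31
gcd(1,6,6,4,3) = 1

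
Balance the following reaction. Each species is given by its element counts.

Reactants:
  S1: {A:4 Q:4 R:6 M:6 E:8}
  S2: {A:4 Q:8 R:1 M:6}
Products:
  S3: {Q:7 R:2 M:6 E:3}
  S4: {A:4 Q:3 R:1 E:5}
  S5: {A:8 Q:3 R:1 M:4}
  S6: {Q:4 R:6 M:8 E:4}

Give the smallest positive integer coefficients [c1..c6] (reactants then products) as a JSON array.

Coefficients: [6, 3, 1, 5, 2, 5]

A: 6·4+3·4 = 36 | 1·0+5·4+2·8+5·0 = 36
Q: 6·4+3·8 = 48 | 1·7+5·3+2·3+5·4 = 48
R: 6·6+3·1 = 39 | 1·2+5·1+2·1+5·6 = 39
M: 6·6+3·6 = 54 | 1·6+5·0+2·4+5·8 = 54
E: 6·8+3·0 = 48 | 1·3+5·5+2·0+5·4 = 48
gcd(6,3,1,5,2,5) = 1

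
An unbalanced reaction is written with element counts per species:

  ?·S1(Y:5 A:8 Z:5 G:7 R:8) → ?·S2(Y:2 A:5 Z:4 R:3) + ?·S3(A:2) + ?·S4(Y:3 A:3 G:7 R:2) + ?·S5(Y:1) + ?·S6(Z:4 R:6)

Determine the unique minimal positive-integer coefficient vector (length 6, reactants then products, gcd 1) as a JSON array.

Y: 4·5 = 20 | 2·2+5·0+4·3+4·1+3·0 = 20
A: 4·8 = 32 | 2·5+5·2+4·3+4·0+3·0 = 32
Z: 4·5 = 20 | 2·4+5·0+4·0+4·0+3·4 = 20
G: 4·7 = 28 | 2·0+5·0+4·7+4·0+3·0 = 28
R: 4·8 = 32 | 2·3+5·0+4·2+4·0+3·6 = 32
gcd(4,2,5,4,4,3) = 1

Coefficients: [4, 2, 5, 4, 4, 3]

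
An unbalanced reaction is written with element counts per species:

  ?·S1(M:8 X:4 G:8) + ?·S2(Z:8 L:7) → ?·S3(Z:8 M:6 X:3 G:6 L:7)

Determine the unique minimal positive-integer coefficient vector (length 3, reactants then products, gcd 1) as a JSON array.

Z: 3·0+4·8 = 32 | 4·8 = 32
M: 3·8+4·0 = 24 | 4·6 = 24
X: 3·4+4·0 = 12 | 4·3 = 12
G: 3·8+4·0 = 24 | 4·6 = 24
L: 3·0+4·7 = 28 | 4·7 = 28
gcd(3,4,4) = 1

Coefficients: [3, 4, 4]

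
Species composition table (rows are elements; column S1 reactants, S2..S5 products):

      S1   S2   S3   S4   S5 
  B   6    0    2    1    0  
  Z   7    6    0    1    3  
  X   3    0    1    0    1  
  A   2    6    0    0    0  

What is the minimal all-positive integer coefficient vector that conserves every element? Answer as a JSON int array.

Coefficients: [3, 1, 6, 6, 3]

B: 3·6 = 18 | 1·0+6·2+6·1+3·0 = 18
Z: 3·7 = 21 | 1·6+6·0+6·1+3·3 = 21
X: 3·3 = 9 | 1·0+6·1+6·0+3·1 = 9
A: 3·2 = 6 | 1·6+6·0+6·0+3·0 = 6
gcd(3,1,6,6,3) = 1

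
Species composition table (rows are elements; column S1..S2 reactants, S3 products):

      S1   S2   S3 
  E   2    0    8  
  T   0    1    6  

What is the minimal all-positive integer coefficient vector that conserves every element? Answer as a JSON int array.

Coefficients: [4, 6, 1]

E: 4·2+6·0 = 8 | 1·8 = 8
T: 4·0+6·1 = 6 | 1·6 = 6
gcd(4,6,1) = 1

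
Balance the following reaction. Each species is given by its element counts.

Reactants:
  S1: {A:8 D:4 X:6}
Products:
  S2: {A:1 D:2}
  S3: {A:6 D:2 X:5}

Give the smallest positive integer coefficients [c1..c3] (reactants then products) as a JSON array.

Coefficients: [5, 4, 6]

A: 5·8 = 40 | 4·1+6·6 = 40
D: 5·4 = 20 | 4·2+6·2 = 20
X: 5·6 = 30 | 4·0+6·5 = 30
gcd(5,4,6) = 1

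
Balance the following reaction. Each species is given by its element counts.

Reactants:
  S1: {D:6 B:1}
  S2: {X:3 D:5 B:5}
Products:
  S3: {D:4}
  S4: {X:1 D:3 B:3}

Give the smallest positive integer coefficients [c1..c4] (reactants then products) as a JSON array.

X: 4·0+1·3 = 3 | 5·0+3·1 = 3
D: 4·6+1·5 = 29 | 5·4+3·3 = 29
B: 4·1+1·5 = 9 | 5·0+3·3 = 9
gcd(4,1,5,3) = 1

Coefficients: [4, 1, 5, 3]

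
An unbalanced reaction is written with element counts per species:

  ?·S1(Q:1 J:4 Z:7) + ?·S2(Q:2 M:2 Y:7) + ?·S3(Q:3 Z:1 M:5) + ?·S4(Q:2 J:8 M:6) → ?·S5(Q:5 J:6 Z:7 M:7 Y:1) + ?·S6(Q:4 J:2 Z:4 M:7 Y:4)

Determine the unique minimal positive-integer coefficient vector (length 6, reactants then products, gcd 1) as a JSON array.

Coefficients: [3, 1, 4, 1, 3, 1]

Q: 3·1+1·2+4·3+1·2 = 19 | 3·5+1·4 = 19
J: 3·4+1·0+4·0+1·8 = 20 | 3·6+1·2 = 20
Z: 3·7+1·0+4·1+1·0 = 25 | 3·7+1·4 = 25
M: 3·0+1·2+4·5+1·6 = 28 | 3·7+1·7 = 28
Y: 3·0+1·7+4·0+1·0 = 7 | 3·1+1·4 = 7
gcd(3,1,4,1,3,1) = 1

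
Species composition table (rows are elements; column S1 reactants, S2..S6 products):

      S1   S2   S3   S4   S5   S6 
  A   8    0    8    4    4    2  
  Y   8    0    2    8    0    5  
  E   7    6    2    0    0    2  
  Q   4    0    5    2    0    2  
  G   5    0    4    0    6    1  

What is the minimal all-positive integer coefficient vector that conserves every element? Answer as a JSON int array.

Coefficients: [6, 5, 2, 3, 3, 4]

A: 6·8 = 48 | 5·0+2·8+3·4+3·4+4·2 = 48
Y: 6·8 = 48 | 5·0+2·2+3·8+3·0+4·5 = 48
E: 6·7 = 42 | 5·6+2·2+3·0+3·0+4·2 = 42
Q: 6·4 = 24 | 5·0+2·5+3·2+3·0+4·2 = 24
G: 6·5 = 30 | 5·0+2·4+3·0+3·6+4·1 = 30
gcd(6,5,2,3,3,4) = 1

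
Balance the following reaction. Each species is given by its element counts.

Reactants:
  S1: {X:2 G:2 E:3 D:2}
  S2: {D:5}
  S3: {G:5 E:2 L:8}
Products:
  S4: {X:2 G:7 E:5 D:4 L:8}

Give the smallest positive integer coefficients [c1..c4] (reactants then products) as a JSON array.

X: 5·2+2·0+5·0 = 10 | 5·2 = 10
G: 5·2+2·0+5·5 = 35 | 5·7 = 35
E: 5·3+2·0+5·2 = 25 | 5·5 = 25
D: 5·2+2·5+5·0 = 20 | 5·4 = 20
L: 5·0+2·0+5·8 = 40 | 5·8 = 40
gcd(5,2,5,5) = 1

Coefficients: [5, 2, 5, 5]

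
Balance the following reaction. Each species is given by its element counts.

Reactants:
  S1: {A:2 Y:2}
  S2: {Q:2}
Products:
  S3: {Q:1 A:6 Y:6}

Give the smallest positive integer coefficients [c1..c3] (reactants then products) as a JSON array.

Q: 6·0+1·2 = 2 | 2·1 = 2
A: 6·2+1·0 = 12 | 2·6 = 12
Y: 6·2+1·0 = 12 | 2·6 = 12
gcd(6,1,2) = 1

Coefficients: [6, 1, 2]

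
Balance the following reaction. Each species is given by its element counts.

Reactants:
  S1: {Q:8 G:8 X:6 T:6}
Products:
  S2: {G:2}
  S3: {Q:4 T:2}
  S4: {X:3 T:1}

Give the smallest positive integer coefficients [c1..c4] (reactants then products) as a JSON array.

Coefficients: [1, 4, 2, 2]

Q: 1·8 = 8 | 4·0+2·4+2·0 = 8
G: 1·8 = 8 | 4·2+2·0+2·0 = 8
X: 1·6 = 6 | 4·0+2·0+2·3 = 6
T: 1·6 = 6 | 4·0+2·2+2·1 = 6
gcd(1,4,2,2) = 1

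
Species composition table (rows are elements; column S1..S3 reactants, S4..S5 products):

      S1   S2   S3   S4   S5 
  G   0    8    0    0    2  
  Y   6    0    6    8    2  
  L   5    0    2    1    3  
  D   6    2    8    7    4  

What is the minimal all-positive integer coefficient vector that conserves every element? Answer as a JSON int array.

Coefficients: [2, 1, 2, 2, 4]

G: 2·0+1·8+2·0 = 8 | 2·0+4·2 = 8
Y: 2·6+1·0+2·6 = 24 | 2·8+4·2 = 24
L: 2·5+1·0+2·2 = 14 | 2·1+4·3 = 14
D: 2·6+1·2+2·8 = 30 | 2·7+4·4 = 30
gcd(2,1,2,2,4) = 1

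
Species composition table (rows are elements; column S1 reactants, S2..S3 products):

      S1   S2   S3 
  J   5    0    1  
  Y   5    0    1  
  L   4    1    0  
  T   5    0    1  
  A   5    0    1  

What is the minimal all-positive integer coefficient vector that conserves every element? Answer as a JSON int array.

Coefficients: [1, 4, 5]

J: 1·5 = 5 | 4·0+5·1 = 5
Y: 1·5 = 5 | 4·0+5·1 = 5
L: 1·4 = 4 | 4·1+5·0 = 4
T: 1·5 = 5 | 4·0+5·1 = 5
A: 1·5 = 5 | 4·0+5·1 = 5
gcd(1,4,5) = 1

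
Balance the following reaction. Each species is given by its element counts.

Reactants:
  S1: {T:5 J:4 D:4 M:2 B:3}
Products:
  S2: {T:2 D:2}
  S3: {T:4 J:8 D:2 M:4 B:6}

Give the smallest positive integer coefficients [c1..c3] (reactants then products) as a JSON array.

T: 2·5 = 10 | 3·2+1·4 = 10
J: 2·4 = 8 | 3·0+1·8 = 8
D: 2·4 = 8 | 3·2+1·2 = 8
M: 2·2 = 4 | 3·0+1·4 = 4
B: 2·3 = 6 | 3·0+1·6 = 6
gcd(2,3,1) = 1

Coefficients: [2, 3, 1]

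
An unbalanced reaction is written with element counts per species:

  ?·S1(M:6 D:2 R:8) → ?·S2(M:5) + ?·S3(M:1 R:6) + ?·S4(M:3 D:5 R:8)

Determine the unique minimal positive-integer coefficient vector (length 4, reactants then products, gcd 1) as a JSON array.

M: 5·6 = 30 | 4·5+4·1+2·3 = 30
D: 5·2 = 10 | 4·0+4·0+2·5 = 10
R: 5·8 = 40 | 4·0+4·6+2·8 = 40
gcd(5,4,4,2) = 1

Coefficients: [5, 4, 4, 2]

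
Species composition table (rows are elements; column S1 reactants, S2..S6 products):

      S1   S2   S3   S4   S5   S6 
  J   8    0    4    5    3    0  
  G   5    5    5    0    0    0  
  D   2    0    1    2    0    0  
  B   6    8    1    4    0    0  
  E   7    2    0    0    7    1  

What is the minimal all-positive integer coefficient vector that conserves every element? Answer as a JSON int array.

J: 3·8 = 24 | 1·0+2·4+2·5+2·3+5·0 = 24
G: 3·5 = 15 | 1·5+2·5+2·0+2·0+5·0 = 15
D: 3·2 = 6 | 1·0+2·1+2·2+2·0+5·0 = 6
B: 3·6 = 18 | 1·8+2·1+2·4+2·0+5·0 = 18
E: 3·7 = 21 | 1·2+2·0+2·0+2·7+5·1 = 21
gcd(3,1,2,2,2,5) = 1

Coefficients: [3, 1, 2, 2, 2, 5]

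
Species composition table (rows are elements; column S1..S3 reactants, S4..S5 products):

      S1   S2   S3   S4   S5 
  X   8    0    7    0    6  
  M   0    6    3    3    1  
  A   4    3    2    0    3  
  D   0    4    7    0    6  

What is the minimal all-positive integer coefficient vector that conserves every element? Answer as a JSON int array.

Coefficients: [1, 2, 4, 6, 6]

X: 1·8+2·0+4·7 = 36 | 6·0+6·6 = 36
M: 1·0+2·6+4·3 = 24 | 6·3+6·1 = 24
A: 1·4+2·3+4·2 = 18 | 6·0+6·3 = 18
D: 1·0+2·4+4·7 = 36 | 6·0+6·6 = 36
gcd(1,2,4,6,6) = 1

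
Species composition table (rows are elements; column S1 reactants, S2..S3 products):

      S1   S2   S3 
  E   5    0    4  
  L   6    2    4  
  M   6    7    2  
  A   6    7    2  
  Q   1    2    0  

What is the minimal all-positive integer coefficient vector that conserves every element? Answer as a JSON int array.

E: 4·5 = 20 | 2·0+5·4 = 20
L: 4·6 = 24 | 2·2+5·4 = 24
M: 4·6 = 24 | 2·7+5·2 = 24
A: 4·6 = 24 | 2·7+5·2 = 24
Q: 4·1 = 4 | 2·2+5·0 = 4
gcd(4,2,5) = 1

Coefficients: [4, 2, 5]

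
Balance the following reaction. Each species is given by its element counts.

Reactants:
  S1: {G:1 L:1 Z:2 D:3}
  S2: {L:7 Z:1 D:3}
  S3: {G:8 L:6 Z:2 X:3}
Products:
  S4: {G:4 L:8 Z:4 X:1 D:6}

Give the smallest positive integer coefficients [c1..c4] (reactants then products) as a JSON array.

G: 4·1+2·0+1·8 = 12 | 3·4 = 12
L: 4·1+2·7+1·6 = 24 | 3·8 = 24
Z: 4·2+2·1+1·2 = 12 | 3·4 = 12
X: 4·0+2·0+1·3 = 3 | 3·1 = 3
D: 4·3+2·3+1·0 = 18 | 3·6 = 18
gcd(4,2,1,3) = 1

Coefficients: [4, 2, 1, 3]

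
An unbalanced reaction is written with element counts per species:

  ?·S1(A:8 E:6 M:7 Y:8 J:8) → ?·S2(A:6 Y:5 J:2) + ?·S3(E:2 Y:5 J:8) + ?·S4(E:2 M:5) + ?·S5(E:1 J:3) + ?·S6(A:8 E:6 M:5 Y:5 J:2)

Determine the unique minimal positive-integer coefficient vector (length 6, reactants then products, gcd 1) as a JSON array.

A: 5·8 = 40 | 4·6+2·0+5·0+4·0+2·8 = 40
E: 5·6 = 30 | 4·0+2·2+5·2+4·1+2·6 = 30
M: 5·7 = 35 | 4·0+2·0+5·5+4·0+2·5 = 35
Y: 5·8 = 40 | 4·5+2·5+5·0+4·0+2·5 = 40
J: 5·8 = 40 | 4·2+2·8+5·0+4·3+2·2 = 40
gcd(5,4,2,5,4,2) = 1

Coefficients: [5, 4, 2, 5, 4, 2]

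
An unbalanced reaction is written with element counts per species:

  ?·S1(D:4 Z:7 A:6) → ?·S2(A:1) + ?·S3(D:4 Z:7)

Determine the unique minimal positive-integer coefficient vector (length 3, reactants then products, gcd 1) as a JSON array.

D: 1·4 = 4 | 6·0+1·4 = 4
Z: 1·7 = 7 | 6·0+1·7 = 7
A: 1·6 = 6 | 6·1+1·0 = 6
gcd(1,6,1) = 1

Coefficients: [1, 6, 1]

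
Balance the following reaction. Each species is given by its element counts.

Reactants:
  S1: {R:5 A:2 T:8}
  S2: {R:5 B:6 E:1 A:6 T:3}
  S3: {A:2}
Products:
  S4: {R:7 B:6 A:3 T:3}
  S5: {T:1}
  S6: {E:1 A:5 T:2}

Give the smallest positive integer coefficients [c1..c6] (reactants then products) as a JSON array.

Coefficients: [2, 5, 3, 5, 6, 5]

R: 2·5+5·5+3·0 = 35 | 5·7+6·0+5·0 = 35
B: 2·0+5·6+3·0 = 30 | 5·6+6·0+5·0 = 30
E: 2·0+5·1+3·0 = 5 | 5·0+6·0+5·1 = 5
A: 2·2+5·6+3·2 = 40 | 5·3+6·0+5·5 = 40
T: 2·8+5·3+3·0 = 31 | 5·3+6·1+5·2 = 31
gcd(2,5,3,5,6,5) = 1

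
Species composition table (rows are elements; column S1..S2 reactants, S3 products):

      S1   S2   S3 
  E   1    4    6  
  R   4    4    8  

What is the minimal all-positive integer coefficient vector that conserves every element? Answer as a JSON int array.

E: 2·1+4·4 = 18 | 3·6 = 18
R: 2·4+4·4 = 24 | 3·8 = 24
gcd(2,4,3) = 1

Coefficients: [2, 4, 3]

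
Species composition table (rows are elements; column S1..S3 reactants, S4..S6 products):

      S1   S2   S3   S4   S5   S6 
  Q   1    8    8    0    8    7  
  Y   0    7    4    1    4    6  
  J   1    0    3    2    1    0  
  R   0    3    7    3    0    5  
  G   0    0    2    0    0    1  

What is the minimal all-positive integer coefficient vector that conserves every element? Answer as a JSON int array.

Q: 4·1+5·8+2·8 = 60 | 3·0+4·8+4·7 = 60
Y: 4·0+5·7+2·4 = 43 | 3·1+4·4+4·6 = 43
J: 4·1+5·0+2·3 = 10 | 3·2+4·1+4·0 = 10
R: 4·0+5·3+2·7 = 29 | 3·3+4·0+4·5 = 29
G: 4·0+5·0+2·2 = 4 | 3·0+4·0+4·1 = 4
gcd(4,5,2,3,4,4) = 1

Coefficients: [4, 5, 2, 3, 4, 4]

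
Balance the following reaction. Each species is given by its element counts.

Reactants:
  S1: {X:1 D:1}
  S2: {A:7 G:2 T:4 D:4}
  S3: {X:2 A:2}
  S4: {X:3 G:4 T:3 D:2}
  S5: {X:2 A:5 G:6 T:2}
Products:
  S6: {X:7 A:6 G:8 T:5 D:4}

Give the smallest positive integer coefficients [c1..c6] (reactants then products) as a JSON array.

X: 6·1+1·0+4·2+5·3+3·2 = 35 | 5·7 = 35
A: 6·0+1·7+4·2+5·0+3·5 = 30 | 5·6 = 30
G: 6·0+1·2+4·0+5·4+3·6 = 40 | 5·8 = 40
T: 6·0+1·4+4·0+5·3+3·2 = 25 | 5·5 = 25
D: 6·1+1·4+4·0+5·2+3·0 = 20 | 5·4 = 20
gcd(6,1,4,5,3,5) = 1

Coefficients: [6, 1, 4, 5, 3, 5]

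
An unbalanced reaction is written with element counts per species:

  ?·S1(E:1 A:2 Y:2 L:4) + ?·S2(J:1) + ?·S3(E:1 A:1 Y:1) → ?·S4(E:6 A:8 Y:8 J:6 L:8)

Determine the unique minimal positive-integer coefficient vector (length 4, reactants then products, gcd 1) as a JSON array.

E: 2·1+6·0+4·1 = 6 | 1·6 = 6
A: 2·2+6·0+4·1 = 8 | 1·8 = 8
Y: 2·2+6·0+4·1 = 8 | 1·8 = 8
J: 2·0+6·1+4·0 = 6 | 1·6 = 6
L: 2·4+6·0+4·0 = 8 | 1·8 = 8
gcd(2,6,4,1) = 1

Coefficients: [2, 6, 4, 1]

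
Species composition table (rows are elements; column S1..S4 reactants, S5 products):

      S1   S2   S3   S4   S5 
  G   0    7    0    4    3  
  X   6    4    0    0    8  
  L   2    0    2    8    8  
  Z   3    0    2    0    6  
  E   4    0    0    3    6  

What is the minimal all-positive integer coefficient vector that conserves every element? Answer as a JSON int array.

Coefficients: [6, 1, 6, 2, 5]

G: 6·0+1·7+6·0+2·4 = 15 | 5·3 = 15
X: 6·6+1·4+6·0+2·0 = 40 | 5·8 = 40
L: 6·2+1·0+6·2+2·8 = 40 | 5·8 = 40
Z: 6·3+1·0+6·2+2·0 = 30 | 5·6 = 30
E: 6·4+1·0+6·0+2·3 = 30 | 5·6 = 30
gcd(6,1,6,2,5) = 1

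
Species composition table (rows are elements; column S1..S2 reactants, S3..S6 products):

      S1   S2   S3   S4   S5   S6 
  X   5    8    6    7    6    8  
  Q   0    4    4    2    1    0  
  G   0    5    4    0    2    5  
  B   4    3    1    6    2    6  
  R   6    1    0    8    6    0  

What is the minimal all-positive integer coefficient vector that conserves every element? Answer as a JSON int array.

Coefficients: [5, 6, 4, 3, 2, 2]

X: 5·5+6·8 = 73 | 4·6+3·7+2·6+2·8 = 73
Q: 5·0+6·4 = 24 | 4·4+3·2+2·1+2·0 = 24
G: 5·0+6·5 = 30 | 4·4+3·0+2·2+2·5 = 30
B: 5·4+6·3 = 38 | 4·1+3·6+2·2+2·6 = 38
R: 5·6+6·1 = 36 | 4·0+3·8+2·6+2·0 = 36
gcd(5,6,4,3,2,2) = 1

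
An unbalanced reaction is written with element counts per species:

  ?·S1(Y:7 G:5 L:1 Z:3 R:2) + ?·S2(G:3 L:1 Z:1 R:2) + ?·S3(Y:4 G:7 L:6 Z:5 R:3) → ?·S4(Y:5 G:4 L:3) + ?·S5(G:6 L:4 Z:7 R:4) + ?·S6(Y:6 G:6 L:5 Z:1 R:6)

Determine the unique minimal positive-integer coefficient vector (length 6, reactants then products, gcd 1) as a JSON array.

Y: 1·7+3·0+6·4 = 31 | 5·5+5·0+1·6 = 31
G: 1·5+3·3+6·7 = 56 | 5·4+5·6+1·6 = 56
L: 1·1+3·1+6·6 = 40 | 5·3+5·4+1·5 = 40
Z: 1·3+3·1+6·5 = 36 | 5·0+5·7+1·1 = 36
R: 1·2+3·2+6·3 = 26 | 5·0+5·4+1·6 = 26
gcd(1,3,6,5,5,1) = 1

Coefficients: [1, 3, 6, 5, 5, 1]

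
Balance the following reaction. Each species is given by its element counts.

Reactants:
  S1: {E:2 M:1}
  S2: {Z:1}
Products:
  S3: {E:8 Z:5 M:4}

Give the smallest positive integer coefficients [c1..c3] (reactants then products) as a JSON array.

Coefficients: [4, 5, 1]

E: 4·2+5·0 = 8 | 1·8 = 8
Z: 4·0+5·1 = 5 | 1·5 = 5
M: 4·1+5·0 = 4 | 1·4 = 4
gcd(4,5,1) = 1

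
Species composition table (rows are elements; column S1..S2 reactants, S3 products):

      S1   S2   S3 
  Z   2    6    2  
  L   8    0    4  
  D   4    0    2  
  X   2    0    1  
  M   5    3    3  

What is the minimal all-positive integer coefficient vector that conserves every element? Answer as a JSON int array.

Z: 3·2+1·6 = 12 | 6·2 = 12
L: 3·8+1·0 = 24 | 6·4 = 24
D: 3·4+1·0 = 12 | 6·2 = 12
X: 3·2+1·0 = 6 | 6·1 = 6
M: 3·5+1·3 = 18 | 6·3 = 18
gcd(3,1,6) = 1

Coefficients: [3, 1, 6]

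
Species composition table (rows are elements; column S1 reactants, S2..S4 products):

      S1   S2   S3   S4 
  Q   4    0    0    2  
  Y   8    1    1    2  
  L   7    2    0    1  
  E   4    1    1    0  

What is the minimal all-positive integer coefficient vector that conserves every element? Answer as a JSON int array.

Coefficients: [2, 5, 3, 4]

Q: 2·4 = 8 | 5·0+3·0+4·2 = 8
Y: 2·8 = 16 | 5·1+3·1+4·2 = 16
L: 2·7 = 14 | 5·2+3·0+4·1 = 14
E: 2·4 = 8 | 5·1+3·1+4·0 = 8
gcd(2,5,3,4) = 1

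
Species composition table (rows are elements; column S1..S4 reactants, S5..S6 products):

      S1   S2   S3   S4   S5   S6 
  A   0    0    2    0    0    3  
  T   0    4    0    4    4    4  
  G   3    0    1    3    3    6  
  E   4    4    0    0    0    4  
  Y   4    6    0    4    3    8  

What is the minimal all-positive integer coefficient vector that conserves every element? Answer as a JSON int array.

Coefficients: [3, 1, 6, 5, 2, 4]

A: 3·0+1·0+6·2+5·0 = 12 | 2·0+4·3 = 12
T: 3·0+1·4+6·0+5·4 = 24 | 2·4+4·4 = 24
G: 3·3+1·0+6·1+5·3 = 30 | 2·3+4·6 = 30
E: 3·4+1·4+6·0+5·0 = 16 | 2·0+4·4 = 16
Y: 3·4+1·6+6·0+5·4 = 38 | 2·3+4·8 = 38
gcd(3,1,6,5,2,4) = 1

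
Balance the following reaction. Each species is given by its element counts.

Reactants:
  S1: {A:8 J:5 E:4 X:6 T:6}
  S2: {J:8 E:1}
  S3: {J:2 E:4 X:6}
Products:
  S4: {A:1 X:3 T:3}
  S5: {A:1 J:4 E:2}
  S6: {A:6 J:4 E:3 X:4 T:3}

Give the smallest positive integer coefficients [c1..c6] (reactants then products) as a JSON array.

Coefficients: [6, 2, 1, 6, 6, 6]

A: 6·8+2·0+1·0 = 48 | 6·1+6·1+6·6 = 48
J: 6·5+2·8+1·2 = 48 | 6·0+6·4+6·4 = 48
E: 6·4+2·1+1·4 = 30 | 6·0+6·2+6·3 = 30
X: 6·6+2·0+1·6 = 42 | 6·3+6·0+6·4 = 42
T: 6·6+2·0+1·0 = 36 | 6·3+6·0+6·3 = 36
gcd(6,2,1,6,6,6) = 1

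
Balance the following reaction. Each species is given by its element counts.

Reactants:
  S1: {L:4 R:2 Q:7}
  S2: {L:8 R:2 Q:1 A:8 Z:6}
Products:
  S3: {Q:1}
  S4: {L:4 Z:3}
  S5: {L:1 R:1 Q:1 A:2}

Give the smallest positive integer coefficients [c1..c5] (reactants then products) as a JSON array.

L: 1·4+1·8 = 12 | 4·0+2·4+4·1 = 12
R: 1·2+1·2 = 4 | 4·0+2·0+4·1 = 4
Q: 1·7+1·1 = 8 | 4·1+2·0+4·1 = 8
A: 1·0+1·8 = 8 | 4·0+2·0+4·2 = 8
Z: 1·0+1·6 = 6 | 4·0+2·3+4·0 = 6
gcd(1,1,4,2,4) = 1

Coefficients: [1, 1, 4, 2, 4]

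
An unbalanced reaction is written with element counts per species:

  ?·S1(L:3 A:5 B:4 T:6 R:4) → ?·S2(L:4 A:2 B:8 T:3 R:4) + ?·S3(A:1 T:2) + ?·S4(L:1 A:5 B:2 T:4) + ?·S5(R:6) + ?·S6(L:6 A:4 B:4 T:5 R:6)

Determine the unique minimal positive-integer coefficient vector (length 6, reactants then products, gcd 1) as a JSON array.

Coefficients: [4, 1, 4, 2, 1, 1]

L: 4·3 = 12 | 1·4+4·0+2·1+1·0+1·6 = 12
A: 4·5 = 20 | 1·2+4·1+2·5+1·0+1·4 = 20
B: 4·4 = 16 | 1·8+4·0+2·2+1·0+1·4 = 16
T: 4·6 = 24 | 1·3+4·2+2·4+1·0+1·5 = 24
R: 4·4 = 16 | 1·4+4·0+2·0+1·6+1·6 = 16
gcd(4,1,4,2,1,1) = 1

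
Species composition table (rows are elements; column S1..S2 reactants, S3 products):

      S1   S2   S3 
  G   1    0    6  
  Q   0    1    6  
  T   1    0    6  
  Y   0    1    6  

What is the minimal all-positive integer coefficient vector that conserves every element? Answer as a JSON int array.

G: 6·1+6·0 = 6 | 1·6 = 6
Q: 6·0+6·1 = 6 | 1·6 = 6
T: 6·1+6·0 = 6 | 1·6 = 6
Y: 6·0+6·1 = 6 | 1·6 = 6
gcd(6,6,1) = 1

Coefficients: [6, 6, 1]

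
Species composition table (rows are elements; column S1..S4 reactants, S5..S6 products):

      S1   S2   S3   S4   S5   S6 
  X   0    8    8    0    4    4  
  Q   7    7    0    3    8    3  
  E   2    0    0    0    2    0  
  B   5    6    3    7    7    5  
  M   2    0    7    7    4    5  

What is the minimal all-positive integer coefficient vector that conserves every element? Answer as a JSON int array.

X: 5·0+2·8+3·8+2·0 = 40 | 5·4+5·4 = 40
Q: 5·7+2·7+3·0+2·3 = 55 | 5·8+5·3 = 55
E: 5·2+2·0+3·0+2·0 = 10 | 5·2+5·0 = 10
B: 5·5+2·6+3·3+2·7 = 60 | 5·7+5·5 = 60
M: 5·2+2·0+3·7+2·7 = 45 | 5·4+5·5 = 45
gcd(5,2,3,2,5,5) = 1

Coefficients: [5, 2, 3, 2, 5, 5]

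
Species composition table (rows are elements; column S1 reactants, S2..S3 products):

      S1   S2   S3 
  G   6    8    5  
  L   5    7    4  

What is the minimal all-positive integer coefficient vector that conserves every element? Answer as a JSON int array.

G: 3·6 = 18 | 1·8+2·5 = 18
L: 3·5 = 15 | 1·7+2·4 = 15
gcd(3,1,2) = 1

Coefficients: [3, 1, 2]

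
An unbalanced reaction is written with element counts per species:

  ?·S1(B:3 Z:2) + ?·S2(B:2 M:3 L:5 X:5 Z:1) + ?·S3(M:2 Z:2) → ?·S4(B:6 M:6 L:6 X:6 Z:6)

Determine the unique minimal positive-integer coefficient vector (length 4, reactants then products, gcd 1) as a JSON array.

B: 6·3+6·2+6·0 = 30 | 5·6 = 30
M: 6·0+6·3+6·2 = 30 | 5·6 = 30
L: 6·0+6·5+6·0 = 30 | 5·6 = 30
X: 6·0+6·5+6·0 = 30 | 5·6 = 30
Z: 6·2+6·1+6·2 = 30 | 5·6 = 30
gcd(6,6,6,5) = 1

Coefficients: [6, 6, 6, 5]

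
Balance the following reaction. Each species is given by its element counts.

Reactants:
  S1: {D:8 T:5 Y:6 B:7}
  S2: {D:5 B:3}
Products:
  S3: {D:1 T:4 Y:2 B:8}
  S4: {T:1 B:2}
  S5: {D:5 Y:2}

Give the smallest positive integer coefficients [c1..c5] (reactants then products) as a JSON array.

D: 2·8+2·5 = 26 | 1·1+6·0+5·5 = 26
T: 2·5+2·0 = 10 | 1·4+6·1+5·0 = 10
Y: 2·6+2·0 = 12 | 1·2+6·0+5·2 = 12
B: 2·7+2·3 = 20 | 1·8+6·2+5·0 = 20
gcd(2,2,1,6,5) = 1

Coefficients: [2, 2, 1, 6, 5]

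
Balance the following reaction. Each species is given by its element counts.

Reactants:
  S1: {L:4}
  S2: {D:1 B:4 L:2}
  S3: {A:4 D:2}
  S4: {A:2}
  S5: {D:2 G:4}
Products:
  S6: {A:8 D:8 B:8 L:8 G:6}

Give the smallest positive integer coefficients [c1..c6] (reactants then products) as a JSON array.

Coefficients: [2, 4, 3, 2, 3, 2]

A: 2·0+4·0+3·4+2·2+3·0 = 16 | 2·8 = 16
D: 2·0+4·1+3·2+2·0+3·2 = 16 | 2·8 = 16
B: 2·0+4·4+3·0+2·0+3·0 = 16 | 2·8 = 16
L: 2·4+4·2+3·0+2·0+3·0 = 16 | 2·8 = 16
G: 2·0+4·0+3·0+2·0+3·4 = 12 | 2·6 = 12
gcd(2,4,3,2,3,2) = 1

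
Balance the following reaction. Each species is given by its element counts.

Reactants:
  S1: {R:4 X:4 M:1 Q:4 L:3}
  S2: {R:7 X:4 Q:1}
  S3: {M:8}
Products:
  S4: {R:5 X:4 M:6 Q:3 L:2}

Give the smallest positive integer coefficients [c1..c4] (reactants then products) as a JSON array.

Coefficients: [2, 1, 2, 3]

R: 2·4+1·7+2·0 = 15 | 3·5 = 15
X: 2·4+1·4+2·0 = 12 | 3·4 = 12
M: 2·1+1·0+2·8 = 18 | 3·6 = 18
Q: 2·4+1·1+2·0 = 9 | 3·3 = 9
L: 2·3+1·0+2·0 = 6 | 3·2 = 6
gcd(2,1,2,3) = 1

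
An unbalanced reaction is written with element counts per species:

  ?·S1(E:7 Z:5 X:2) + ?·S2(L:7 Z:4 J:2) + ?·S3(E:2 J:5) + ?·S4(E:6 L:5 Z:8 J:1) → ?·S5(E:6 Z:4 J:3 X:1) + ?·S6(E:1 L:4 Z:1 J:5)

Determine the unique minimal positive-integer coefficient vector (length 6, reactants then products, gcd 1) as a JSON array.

Coefficients: [3, 1, 6, 1, 6, 3]

E: 3·7+1·0+6·2+1·6 = 39 | 6·6+3·1 = 39
L: 3·0+1·7+6·0+1·5 = 12 | 6·0+3·4 = 12
Z: 3·5+1·4+6·0+1·8 = 27 | 6·4+3·1 = 27
J: 3·0+1·2+6·5+1·1 = 33 | 6·3+3·5 = 33
X: 3·2+1·0+6·0+1·0 = 6 | 6·1+3·0 = 6
gcd(3,1,6,1,6,3) = 1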